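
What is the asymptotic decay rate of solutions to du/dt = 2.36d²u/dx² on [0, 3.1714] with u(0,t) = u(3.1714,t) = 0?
Eigenvalues: λₙ = 2.36n²π²/3.1714².
First three modes:
  n=1: λ₁ = 2.36π²/3.1714² ≈ 2.316
  n=2: λ₂ = 9.44π²/3.1714² ≈ 9.263 (4× faster decay)
  n=3: λ₃ = 21.24π²/3.1714² ≈ 20.843 (9× faster decay)
As t → ∞, higher modes decay exponentially faster. The n=1 mode dominates: u ~ c₁ sin(πx/3.1714) e^{-λ₁t}.
Decay rate: λ₁ = 2.36π²/3.1714² ≈ 2.316.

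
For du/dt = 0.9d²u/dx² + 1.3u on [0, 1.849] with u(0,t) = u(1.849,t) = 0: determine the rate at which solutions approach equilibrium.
Eigenvalues: λₙ = 0.9n²π²/1.849² - 1.3.
First three modes:
  n=1: λ₁ = 0.9π²/1.849² - 1.3 ≈ 1.298
  n=2: λ₂ = 3.6π²/1.849² - 1.3 ≈ 9.093
  n=3: λ₃ = 8.1π²/1.849² - 1.3 ≈ 22.084
Since 0.9π²/1.849² ≈ 2.598 > 1.3, all λₙ > 0.
The n=1 mode decays slowest → dominates as t → ∞.
Asymptotic: u ~ c₁ sin(πx/1.849) e^{-λ₁t} with decay rate λ₁ ≈ 1.298.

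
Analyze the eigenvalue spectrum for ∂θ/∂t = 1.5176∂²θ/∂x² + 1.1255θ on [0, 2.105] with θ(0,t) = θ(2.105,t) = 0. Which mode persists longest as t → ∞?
Eigenvalues: λₙ = 1.5176n²π²/2.105² - 1.1255.
First three modes:
  n=1: λ₁ = 1.5176π²/2.105² - 1.1255 ≈ 2.255
  n=2: λ₂ = 6.0704π²/2.105² - 1.1255 ≈ 12.396
  n=3: λ₃ = 13.6584π²/2.105² - 1.1255 ≈ 29.297
Since 1.5176π²/2.105² ≈ 3.38 > 1.1255, all λₙ > 0.
The n=1 mode decays slowest → dominates as t → ∞.
Asymptotic: θ ~ c₁ sin(πx/2.105) e^{-λ₁t} with decay rate λ₁ ≈ 2.255.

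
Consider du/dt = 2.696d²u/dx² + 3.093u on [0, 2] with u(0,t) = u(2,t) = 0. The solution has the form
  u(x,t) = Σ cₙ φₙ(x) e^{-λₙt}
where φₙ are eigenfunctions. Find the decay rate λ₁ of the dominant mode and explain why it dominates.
Eigenvalues: λₙ = 2.696n²π²/2² - 3.093.
First three modes:
  n=1: λ₁ = 2.696π²/2² - 3.093 ≈ 3.559
  n=2: λ₂ = 10.784π²/2² - 3.093 ≈ 23.515
  n=3: λ₃ = 24.264π²/2² - 3.093 ≈ 56.776
Since 2.696π²/2² ≈ 6.652 > 3.093, all λₙ > 0.
The n=1 mode decays slowest → dominates as t → ∞.
Asymptotic: u ~ c₁ sin(πx/2) e^{-λ₁t} with decay rate λ₁ ≈ 3.559.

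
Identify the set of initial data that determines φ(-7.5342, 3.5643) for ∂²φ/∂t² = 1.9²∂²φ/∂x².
Domain of dependence: [-14.30637, -0.76203]. Signals travel at speed 1.9, so data within |x - -7.5342| ≤ 1.9·3.5643 = 6.77217 can reach the point.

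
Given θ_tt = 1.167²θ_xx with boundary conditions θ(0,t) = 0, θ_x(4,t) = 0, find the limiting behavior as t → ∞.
θ oscillates (no decay). Energy is conserved; the solution oscillates indefinitely as standing waves.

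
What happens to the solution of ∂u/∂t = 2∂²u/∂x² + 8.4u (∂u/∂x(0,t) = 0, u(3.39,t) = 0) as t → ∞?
u grows unboundedly. Reaction dominates diffusion (r=8.4 > κπ²/(4L²)≈0.43); solution grows exponentially.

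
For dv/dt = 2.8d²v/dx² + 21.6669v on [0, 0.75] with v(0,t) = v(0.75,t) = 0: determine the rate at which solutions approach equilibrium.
Eigenvalues: λₙ = 2.8n²π²/0.75² - 21.6669.
First three modes:
  n=1: λ₁ = 2.8π²/0.75² - 21.6669 ≈ 27.462
  n=2: λ₂ = 11.2π²/0.75² - 21.6669 ≈ 174.848
  n=3: λ₃ = 25.2π²/0.75² - 21.6669 ≈ 420.491
Since 2.8π²/0.75² ≈ 49.129 > 21.6669, all λₙ > 0.
The n=1 mode decays slowest → dominates as t → ∞.
Asymptotic: v ~ c₁ sin(πx/0.75) e^{-λ₁t} with decay rate λ₁ ≈ 27.462.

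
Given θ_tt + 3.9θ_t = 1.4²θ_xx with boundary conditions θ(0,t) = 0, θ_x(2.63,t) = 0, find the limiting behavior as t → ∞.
θ → 0. Damping (γ=3.9) dissipates energy; oscillations decay exponentially.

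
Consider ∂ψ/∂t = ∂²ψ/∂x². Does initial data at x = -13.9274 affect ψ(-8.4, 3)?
Yes, for any finite x. The heat equation has infinite propagation speed, so all initial data affects all points at any t > 0.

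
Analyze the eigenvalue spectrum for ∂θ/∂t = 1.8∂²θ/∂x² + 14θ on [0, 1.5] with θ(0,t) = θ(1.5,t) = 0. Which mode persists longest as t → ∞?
Eigenvalues: λₙ = 1.8n²π²/1.5² - 14.
First three modes:
  n=1: λ₁ = 1.8π²/1.5² - 14 ≈ -6.104
  n=2: λ₂ = 7.2π²/1.5² - 14 ≈ 17.583
  n=3: λ₃ = 16.2π²/1.5² - 14 ≈ 57.061
Since 1.8π²/1.5² ≈ 7.896 < 14, λ₁ < 0.
The n=1 mode grows fastest (−λₙ is largest for n=1) → dominates.
Asymptotic: θ ~ c₁ sin(πx/1.5) e^{6.104t} (exponential growth at rate −λ₁ ≈ 6.104).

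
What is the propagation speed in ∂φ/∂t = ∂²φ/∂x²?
Infinite. The heat equation is parabolic, not hyperbolic, so disturbances propagate instantly.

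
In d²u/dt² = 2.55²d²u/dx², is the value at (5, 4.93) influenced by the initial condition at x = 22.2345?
No. The domain of dependence is [-7.5715, 17.5715], and 22.2345 is outside this interval.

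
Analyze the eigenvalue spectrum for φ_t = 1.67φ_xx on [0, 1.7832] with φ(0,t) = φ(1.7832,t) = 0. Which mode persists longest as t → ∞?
Eigenvalues: λₙ = 1.67n²π²/1.7832².
First three modes:
  n=1: λ₁ = 1.67π²/1.7832² ≈ 5.183
  n=2: λ₂ = 6.68π²/1.7832² ≈ 20.734 (4× faster decay)
  n=3: λ₃ = 15.03π²/1.7832² ≈ 46.651 (9× faster decay)
As t → ∞, higher modes decay exponentially faster. The n=1 mode dominates: φ ~ c₁ sin(πx/1.7832) e^{-λ₁t}.
Decay rate: λ₁ = 1.67π²/1.7832² ≈ 5.183.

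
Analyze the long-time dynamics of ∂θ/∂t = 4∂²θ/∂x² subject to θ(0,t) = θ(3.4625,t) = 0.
Long-time behavior: θ → 0. Heat diffuses out through both boundaries.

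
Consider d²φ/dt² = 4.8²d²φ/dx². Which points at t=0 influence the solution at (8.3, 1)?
Domain of dependence: [3.5, 13.1]. Signals travel at speed 4.8, so data within |x - 8.3| ≤ 4.8·1 = 4.8 can reach the point.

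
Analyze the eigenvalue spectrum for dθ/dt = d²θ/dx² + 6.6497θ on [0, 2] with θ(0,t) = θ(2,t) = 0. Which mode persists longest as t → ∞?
Eigenvalues: λₙ = n²π²/2² - 6.6497.
First three modes:
  n=1: λ₁ = π²/2² - 6.6497 ≈ -4.182
  n=2: λ₂ = 4π²/2² - 6.6497 ≈ 3.22
  n=3: λ₃ = 9π²/2² - 6.6497 ≈ 15.557
Since π²/2² ≈ 2.467 < 6.6497, λ₁ < 0.
The n=1 mode grows fastest (−λₙ is largest for n=1) → dominates.
Asymptotic: θ ~ c₁ sin(πx/2) e^{4.182t} (exponential growth at rate −λ₁ ≈ 4.182).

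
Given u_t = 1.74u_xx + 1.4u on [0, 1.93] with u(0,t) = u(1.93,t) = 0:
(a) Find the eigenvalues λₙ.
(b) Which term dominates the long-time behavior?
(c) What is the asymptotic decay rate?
Eigenvalues: λₙ = 1.74n²π²/1.93² - 1.4.
First three modes:
  n=1: λ₁ = 1.74π²/1.93² - 1.4 ≈ 3.21
  n=2: λ₂ = 6.96π²/1.93² - 1.4 ≈ 17.041
  n=3: λ₃ = 15.66π²/1.93² - 1.4 ≈ 40.093
Since 1.74π²/1.93² ≈ 4.61 > 1.4, all λₙ > 0.
The n=1 mode decays slowest → dominates as t → ∞.
Asymptotic: u ~ c₁ sin(πx/1.93) e^{-λ₁t} with decay rate λ₁ ≈ 3.21.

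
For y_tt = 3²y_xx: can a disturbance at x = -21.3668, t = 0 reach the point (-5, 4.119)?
No. The domain of dependence is [-17.357, 7.357], and -21.3668 is outside this interval.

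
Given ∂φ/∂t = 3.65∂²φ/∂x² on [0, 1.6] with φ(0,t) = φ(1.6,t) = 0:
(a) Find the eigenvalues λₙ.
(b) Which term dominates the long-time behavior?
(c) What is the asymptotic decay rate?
Eigenvalues: λₙ = 3.65n²π²/1.6².
First three modes:
  n=1: λ₁ = 3.65π²/1.6² ≈ 14.072
  n=2: λ₂ = 14.6π²/1.6² ≈ 56.288 (4× faster decay)
  n=3: λ₃ = 32.85π²/1.6² ≈ 126.647 (9× faster decay)
As t → ∞, higher modes decay exponentially faster. The n=1 mode dominates: φ ~ c₁ sin(πx/1.6) e^{-λ₁t}.
Decay rate: λ₁ = 3.65π²/1.6² ≈ 14.072.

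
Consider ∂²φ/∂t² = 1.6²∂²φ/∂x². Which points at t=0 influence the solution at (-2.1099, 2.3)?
Domain of dependence: [-5.7899, 1.5701]. Signals travel at speed 1.6, so data within |x - -2.1099| ≤ 1.6·2.3 = 3.68 can reach the point.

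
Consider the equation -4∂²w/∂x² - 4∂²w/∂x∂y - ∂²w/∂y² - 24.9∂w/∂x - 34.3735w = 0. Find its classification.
Parabolic. (A = -4, B = -4, C = -1 gives B² - 4AC = 0.)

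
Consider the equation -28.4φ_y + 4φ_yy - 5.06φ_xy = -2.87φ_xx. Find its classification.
Rewriting in standard form: 2.87φ_xx - 5.06φ_xy + 4φ_yy - 28.4φ_y = 0. Elliptic. (A = 2.87, B = -5.06, C = 4 gives B² - 4AC = -20.3164.)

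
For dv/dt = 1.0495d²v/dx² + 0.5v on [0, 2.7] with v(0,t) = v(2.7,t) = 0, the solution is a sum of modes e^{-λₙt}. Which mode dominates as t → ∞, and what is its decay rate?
Eigenvalues: λₙ = 1.0495n²π²/2.7² - 0.5.
First three modes:
  n=1: λ₁ = 1.0495π²/2.7² - 0.5 ≈ 0.921
  n=2: λ₂ = 4.198π²/2.7² - 0.5 ≈ 5.183
  n=3: λ₃ = 9.4455π²/2.7² - 0.5 ≈ 12.288
Since 1.0495π²/2.7² ≈ 1.421 > 0.5, all λₙ > 0.
The n=1 mode decays slowest → dominates as t → ∞.
Asymptotic: v ~ c₁ sin(πx/2.7) e^{-λ₁t} with decay rate λ₁ ≈ 0.921.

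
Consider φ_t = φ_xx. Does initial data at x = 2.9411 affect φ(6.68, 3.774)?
Yes, for any finite x. The heat equation has infinite propagation speed, so all initial data affects all points at any t > 0.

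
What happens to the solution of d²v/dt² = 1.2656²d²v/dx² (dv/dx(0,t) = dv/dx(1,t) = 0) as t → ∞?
v oscillates about a mean that drifts linearly in t (generically unbounded; no decay). There is no damping, so the nonconstant modes persist as standing waves (energy conserved, no decay). But with Neumann conditions at both ends the constant mode has eigenvalue 0: the spatial mean M(t) of v satisfies M'' = 0, so M(t) = M(0) + M'(0)·t. Unless the initial velocity has zero mean (∫v_t(x,0)dx = 0), the solution grows linearly in t (unbounded, though not exponentially); if it does have zero mean, the solution stays bounded and simply oscillates.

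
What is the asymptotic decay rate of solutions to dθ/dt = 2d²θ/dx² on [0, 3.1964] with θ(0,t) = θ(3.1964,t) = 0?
Eigenvalues: λₙ = 2n²π²/3.1964².
First three modes:
  n=1: λ₁ = 2π²/3.1964² ≈ 1.932
  n=2: λ₂ = 8π²/3.1964² ≈ 7.728 (4× faster decay)
  n=3: λ₃ = 18π²/3.1964² ≈ 17.388 (9× faster decay)
As t → ∞, higher modes decay exponentially faster. The n=1 mode dominates: θ ~ c₁ sin(πx/3.1964) e^{-λ₁t}.
Decay rate: λ₁ = 2π²/3.1964² ≈ 1.932.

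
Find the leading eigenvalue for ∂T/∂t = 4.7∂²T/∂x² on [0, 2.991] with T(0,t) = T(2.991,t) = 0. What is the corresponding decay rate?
Eigenvalues: λₙ = 4.7n²π²/2.991².
First three modes:
  n=1: λ₁ = 4.7π²/2.991² ≈ 5.185
  n=2: λ₂ = 18.8π²/2.991² ≈ 20.741 (4× faster decay)
  n=3: λ₃ = 42.3π²/2.991² ≈ 46.667 (9× faster decay)
As t → ∞, higher modes decay exponentially faster. The n=1 mode dominates: T ~ c₁ sin(πx/2.991) e^{-λ₁t}.
Decay rate: λ₁ = 4.7π²/2.991² ≈ 5.185.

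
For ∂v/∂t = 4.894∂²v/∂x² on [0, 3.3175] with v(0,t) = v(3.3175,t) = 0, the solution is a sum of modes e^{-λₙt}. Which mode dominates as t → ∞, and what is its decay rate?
Eigenvalues: λₙ = 4.894n²π²/3.3175².
First three modes:
  n=1: λ₁ = 4.894π²/3.3175² ≈ 4.389
  n=2: λ₂ = 19.576π²/3.3175² ≈ 17.555 (4× faster decay)
  n=3: λ₃ = 44.046π²/3.3175² ≈ 39.499 (9× faster decay)
As t → ∞, higher modes decay exponentially faster. The n=1 mode dominates: v ~ c₁ sin(πx/3.3175) e^{-λ₁t}.
Decay rate: λ₁ = 4.894π²/3.3175² ≈ 4.389.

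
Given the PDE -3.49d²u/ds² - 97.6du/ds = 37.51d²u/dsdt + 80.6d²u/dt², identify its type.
Rewriting in standard form: -3.49d²u/ds² - 37.51d²u/dsdt - 80.6d²u/dt² - 97.6du/ds = 0. The second-order coefficients are A = -3.49, B = -37.51, C = -80.6. Since B² - 4AC = 281.8241 > 0, this is a hyperbolic PDE.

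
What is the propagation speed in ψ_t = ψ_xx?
Infinite. The heat equation is parabolic, not hyperbolic, so disturbances propagate instantly.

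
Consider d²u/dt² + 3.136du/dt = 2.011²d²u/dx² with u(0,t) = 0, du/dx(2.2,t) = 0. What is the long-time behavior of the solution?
As t → ∞, u → 0. Damping (γ=3.136) dissipates energy; oscillations decay exponentially.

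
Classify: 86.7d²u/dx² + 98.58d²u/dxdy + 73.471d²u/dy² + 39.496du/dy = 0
Elliptic (discriminant = -15761.7264).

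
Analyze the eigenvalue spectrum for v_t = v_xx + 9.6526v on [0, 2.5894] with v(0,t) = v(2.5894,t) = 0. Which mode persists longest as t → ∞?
Eigenvalues: λₙ = n²π²/2.5894² - 9.6526.
First three modes:
  n=1: λ₁ = π²/2.5894² - 9.6526 ≈ -8.181
  n=2: λ₂ = 4π²/2.5894² - 9.6526 ≈ -3.765
  n=3: λ₃ = 9π²/2.5894² - 9.6526 ≈ 3.595
Since π²/2.5894² ≈ 1.472 < 9.6526, λ₁ < 0.
The n=1 mode grows fastest (−λₙ is largest for n=1) → dominates.
Asymptotic: v ~ c₁ sin(πx/2.5894) e^{8.181t} (exponential growth at rate −λ₁ ≈ 8.181).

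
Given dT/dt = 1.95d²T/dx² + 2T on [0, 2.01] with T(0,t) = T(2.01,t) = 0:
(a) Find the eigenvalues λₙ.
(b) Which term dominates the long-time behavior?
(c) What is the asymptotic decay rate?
Eigenvalues: λₙ = 1.95n²π²/2.01² - 2.
First three modes:
  n=1: λ₁ = 1.95π²/2.01² - 2 ≈ 2.764
  n=2: λ₂ = 7.8π²/2.01² - 2 ≈ 17.055
  n=3: λ₃ = 17.55π²/2.01² - 2 ≈ 40.873
Since 1.95π²/2.01² ≈ 4.764 > 2, all λₙ > 0.
The n=1 mode decays slowest → dominates as t → ∞.
Asymptotic: T ~ c₁ sin(πx/2.01) e^{-λ₁t} with decay rate λ₁ ≈ 2.764.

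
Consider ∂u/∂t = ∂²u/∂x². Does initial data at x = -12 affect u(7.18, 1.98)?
Yes, for any finite x. The heat equation has infinite propagation speed, so all initial data affects all points at any t > 0.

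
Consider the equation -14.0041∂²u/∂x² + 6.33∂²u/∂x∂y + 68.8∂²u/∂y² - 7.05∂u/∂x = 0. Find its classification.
Hyperbolic. (A = -14.0041, B = 6.33, C = 68.8 gives B² - 4AC = 3893.99722.)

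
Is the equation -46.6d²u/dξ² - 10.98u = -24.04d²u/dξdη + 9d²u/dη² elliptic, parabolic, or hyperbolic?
Rewriting in standard form: -46.6d²u/dξ² + 24.04d²u/dξdη - 9d²u/dη² - 10.98u = 0. Computing B² - 4AC with A = -46.6, B = 24.04, C = -9: discriminant = -1099.6784 (negative). Answer: elliptic.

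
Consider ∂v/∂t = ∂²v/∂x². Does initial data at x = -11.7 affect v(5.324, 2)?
Yes, for any finite x. The heat equation has infinite propagation speed, so all initial data affects all points at any t > 0.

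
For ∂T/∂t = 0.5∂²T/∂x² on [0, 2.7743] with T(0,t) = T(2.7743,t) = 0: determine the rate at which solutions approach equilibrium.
Eigenvalues: λₙ = 0.5n²π²/2.7743².
First three modes:
  n=1: λ₁ = 0.5π²/2.7743² ≈ 0.641
  n=2: λ₂ = 2π²/2.7743² ≈ 2.565 (4× faster decay)
  n=3: λ₃ = 4.5π²/2.7743² ≈ 5.77 (9× faster decay)
As t → ∞, higher modes decay exponentially faster. The n=1 mode dominates: T ~ c₁ sin(πx/2.7743) e^{-λ₁t}.
Decay rate: λ₁ = 0.5π²/2.7743² ≈ 0.641.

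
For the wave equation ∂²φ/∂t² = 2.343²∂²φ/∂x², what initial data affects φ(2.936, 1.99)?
Domain of dependence: [-1.72657, 7.59857]. Signals travel at speed 2.343, so data within |x - 2.936| ≤ 2.343·1.99 = 4.66257 can reach the point.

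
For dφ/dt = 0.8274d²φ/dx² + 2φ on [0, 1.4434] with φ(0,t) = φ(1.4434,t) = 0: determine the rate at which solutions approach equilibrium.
Eigenvalues: λₙ = 0.8274n²π²/1.4434² - 2.
First three modes:
  n=1: λ₁ = 0.8274π²/1.4434² - 2 ≈ 1.92
  n=2: λ₂ = 3.3096π²/1.4434² - 2 ≈ 13.678
  n=3: λ₃ = 7.4466π²/1.4434² - 2 ≈ 33.276
Since 0.8274π²/1.4434² ≈ 3.92 > 2, all λₙ > 0.
The n=1 mode decays slowest → dominates as t → ∞.
Asymptotic: φ ~ c₁ sin(πx/1.4434) e^{-λ₁t} with decay rate λ₁ ≈ 1.92.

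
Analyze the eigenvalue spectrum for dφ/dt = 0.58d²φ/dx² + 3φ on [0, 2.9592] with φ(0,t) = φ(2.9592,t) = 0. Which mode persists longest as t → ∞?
Eigenvalues: λₙ = 0.58n²π²/2.9592² - 3.
First three modes:
  n=1: λ₁ = 0.58π²/2.9592² - 3 ≈ -2.346
  n=2: λ₂ = 2.32π²/2.9592² - 3 ≈ -0.385
  n=3: λ₃ = 5.22π²/2.9592² - 3 ≈ 2.883
Since 0.58π²/2.9592² ≈ 0.654 < 3, λ₁ < 0.
The n=1 mode grows fastest (−λₙ is largest for n=1) → dominates.
Asymptotic: φ ~ c₁ sin(πx/2.9592) e^{2.346t} (exponential growth at rate −λ₁ ≈ 2.346).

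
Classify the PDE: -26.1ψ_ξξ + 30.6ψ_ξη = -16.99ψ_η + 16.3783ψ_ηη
Rewriting in standard form: -26.1ψ_ξξ + 30.6ψ_ξη - 16.3783ψ_ηη + 16.99ψ_η = 0. A = -26.1, B = 30.6, C = -16.3783. Discriminant B² - 4AC = -773.53452. Since -773.53452 < 0, elliptic.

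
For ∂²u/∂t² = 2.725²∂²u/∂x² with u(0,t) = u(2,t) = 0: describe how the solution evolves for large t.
u oscillates (no decay). Energy is conserved; the solution oscillates indefinitely as standing waves.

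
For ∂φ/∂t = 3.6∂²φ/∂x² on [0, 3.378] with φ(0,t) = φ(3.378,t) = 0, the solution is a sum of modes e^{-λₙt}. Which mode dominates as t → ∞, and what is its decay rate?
Eigenvalues: λₙ = 3.6n²π²/3.378².
First three modes:
  n=1: λ₁ = 3.6π²/3.378² ≈ 3.114
  n=2: λ₂ = 14.4π²/3.378² ≈ 12.455 (4× faster decay)
  n=3: λ₃ = 32.4π²/3.378² ≈ 28.024 (9× faster decay)
As t → ∞, higher modes decay exponentially faster. The n=1 mode dominates: φ ~ c₁ sin(πx/3.378) e^{-λ₁t}.
Decay rate: λ₁ = 3.6π²/3.378² ≈ 3.114.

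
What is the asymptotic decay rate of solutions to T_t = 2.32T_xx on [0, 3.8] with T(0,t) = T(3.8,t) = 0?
Eigenvalues: λₙ = 2.32n²π²/3.8².
First three modes:
  n=1: λ₁ = 2.32π²/3.8² ≈ 1.586
  n=2: λ₂ = 9.28π²/3.8² ≈ 6.343 (4× faster decay)
  n=3: λ₃ = 20.88π²/3.8² ≈ 14.271 (9× faster decay)
As t → ∞, higher modes decay exponentially faster. The n=1 mode dominates: T ~ c₁ sin(πx/3.8) e^{-λ₁t}.
Decay rate: λ₁ = 2.32π²/3.8² ≈ 1.586.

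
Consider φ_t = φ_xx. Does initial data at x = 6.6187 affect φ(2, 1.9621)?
Yes, for any finite x. The heat equation has infinite propagation speed, so all initial data affects all points at any t > 0.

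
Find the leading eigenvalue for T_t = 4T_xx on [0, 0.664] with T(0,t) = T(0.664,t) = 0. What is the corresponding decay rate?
Eigenvalues: λₙ = 4n²π²/0.664².
First three modes:
  n=1: λ₁ = 4π²/0.664² ≈ 89.541
  n=2: λ₂ = 16π²/0.664² ≈ 358.165 (4× faster decay)
  n=3: λ₃ = 36π²/0.664² ≈ 805.872 (9× faster decay)
As t → ∞, higher modes decay exponentially faster. The n=1 mode dominates: T ~ c₁ sin(πx/0.664) e^{-λ₁t}.
Decay rate: λ₁ = 4π²/0.664² ≈ 89.541.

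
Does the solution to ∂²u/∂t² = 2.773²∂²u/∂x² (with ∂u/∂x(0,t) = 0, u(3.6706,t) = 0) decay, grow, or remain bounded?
u oscillates (no decay). Energy is conserved; the solution oscillates indefinitely as standing waves.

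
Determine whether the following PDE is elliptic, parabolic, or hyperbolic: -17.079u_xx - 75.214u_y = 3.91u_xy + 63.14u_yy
Rewriting in standard form: -17.079u_xx - 3.91u_xy - 63.14u_yy - 75.214u_y = 0. Coefficients: A = -17.079, B = -3.91, C = -63.14. B² - 4AC = -4298.18414, which is negative, so the equation is elliptic.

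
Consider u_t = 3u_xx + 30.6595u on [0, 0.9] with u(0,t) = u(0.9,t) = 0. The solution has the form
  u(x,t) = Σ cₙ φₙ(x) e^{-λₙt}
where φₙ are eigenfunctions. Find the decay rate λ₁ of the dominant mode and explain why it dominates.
Eigenvalues: λₙ = 3n²π²/0.9² - 30.6595.
First three modes:
  n=1: λ₁ = 3π²/0.9² - 30.6595 ≈ 5.895
  n=2: λ₂ = 12π²/0.9² - 30.6595 ≈ 115.557
  n=3: λ₃ = 27π²/0.9² - 30.6595 ≈ 298.327
Since 3π²/0.9² ≈ 36.554 > 30.6595, all λₙ > 0.
The n=1 mode decays slowest → dominates as t → ∞.
Asymptotic: u ~ c₁ sin(πx/0.9) e^{-λ₁t} with decay rate λ₁ ≈ 5.895.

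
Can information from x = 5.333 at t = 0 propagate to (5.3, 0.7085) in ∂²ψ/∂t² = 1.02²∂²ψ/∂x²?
Yes. The domain of dependence is [4.57733, 6.02267], and 5.333 ∈ [4.57733, 6.02267].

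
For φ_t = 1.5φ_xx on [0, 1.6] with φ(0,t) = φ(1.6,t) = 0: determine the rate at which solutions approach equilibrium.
Eigenvalues: λₙ = 1.5n²π²/1.6².
First three modes:
  n=1: λ₁ = 1.5π²/1.6² ≈ 5.783
  n=2: λ₂ = 6π²/1.6² ≈ 23.132 (4× faster decay)
  n=3: λ₃ = 13.5π²/1.6² ≈ 52.047 (9× faster decay)
As t → ∞, higher modes decay exponentially faster. The n=1 mode dominates: φ ~ c₁ sin(πx/1.6) e^{-λ₁t}.
Decay rate: λ₁ = 1.5π²/1.6² ≈ 5.783.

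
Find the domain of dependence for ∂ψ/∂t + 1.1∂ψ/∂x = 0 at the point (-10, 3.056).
A single point: x = -13.3616. The characteristic through (-10, 3.056) is x - 1.1t = const, so x = -10 - 1.1·3.056 = -13.3616.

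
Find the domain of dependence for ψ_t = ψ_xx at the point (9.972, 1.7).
The entire real line. The heat equation has infinite propagation speed: any initial disturbance instantly affects all points (though exponentially small far away).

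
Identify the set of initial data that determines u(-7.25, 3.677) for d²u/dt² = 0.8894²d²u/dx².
Domain of dependence: [-10.5203238, -3.9796762]. Signals travel at speed 0.8894, so data within |x - -7.25| ≤ 0.8894·3.677 = 3.2703238 can reach the point.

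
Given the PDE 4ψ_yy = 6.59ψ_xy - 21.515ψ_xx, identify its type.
Rewriting in standard form: 21.515ψ_xx - 6.59ψ_xy + 4ψ_yy = 0. The second-order coefficients are A = 21.515, B = -6.59, C = 4. Since B² - 4AC = -300.8119 < 0, this is an elliptic PDE.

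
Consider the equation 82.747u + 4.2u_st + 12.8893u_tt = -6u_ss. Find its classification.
Rewriting in standard form: 6u_ss + 4.2u_st + 12.8893u_tt + 82.747u = 0. Elliptic. (A = 6, B = 4.2, C = 12.8893 gives B² - 4AC = -291.7032.)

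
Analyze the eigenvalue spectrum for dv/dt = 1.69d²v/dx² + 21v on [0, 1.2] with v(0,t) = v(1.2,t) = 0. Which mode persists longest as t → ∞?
Eigenvalues: λₙ = 1.69n²π²/1.2² - 21.
First three modes:
  n=1: λ₁ = 1.69π²/1.2² - 21 ≈ -9.417
  n=2: λ₂ = 6.76π²/1.2² - 21 ≈ 25.332
  n=3: λ₃ = 15.21π²/1.2² - 21 ≈ 83.248
Since 1.69π²/1.2² ≈ 11.583 < 21, λ₁ < 0.
The n=1 mode grows fastest (−λₙ is largest for n=1) → dominates.
Asymptotic: v ~ c₁ sin(πx/1.2) e^{9.417t} (exponential growth at rate −λ₁ ≈ 9.417).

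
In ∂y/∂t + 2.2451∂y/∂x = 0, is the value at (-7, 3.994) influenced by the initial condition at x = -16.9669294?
No. Only data at x = -15.9669294 affects (-7, 3.994). Advection has one-way propagation along characteristics.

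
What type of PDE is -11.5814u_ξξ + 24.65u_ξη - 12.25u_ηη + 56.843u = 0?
With A = -11.5814, B = 24.65, C = -12.25, the discriminant is 40.1339. This is a hyperbolic PDE.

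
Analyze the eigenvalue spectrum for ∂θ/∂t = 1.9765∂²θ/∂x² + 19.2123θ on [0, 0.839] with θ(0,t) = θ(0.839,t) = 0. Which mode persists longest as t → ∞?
Eigenvalues: λₙ = 1.9765n²π²/0.839² - 19.2123.
First three modes:
  n=1: λ₁ = 1.9765π²/0.839² - 19.2123 ≈ 8.5
  n=2: λ₂ = 7.906π²/0.839² - 19.2123 ≈ 91.637
  n=3: λ₃ = 17.7885π²/0.839² - 19.2123 ≈ 230.198
Since 1.9765π²/0.839² ≈ 27.712 > 19.2123, all λₙ > 0.
The n=1 mode decays slowest → dominates as t → ∞.
Asymptotic: θ ~ c₁ sin(πx/0.839) e^{-λ₁t} with decay rate λ₁ ≈ 8.5.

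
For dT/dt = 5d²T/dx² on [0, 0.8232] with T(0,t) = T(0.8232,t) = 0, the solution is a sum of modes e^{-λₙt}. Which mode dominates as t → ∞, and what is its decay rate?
Eigenvalues: λₙ = 5n²π²/0.8232².
First three modes:
  n=1: λ₁ = 5π²/0.8232² ≈ 72.821
  n=2: λ₂ = 20π²/0.8232² ≈ 291.286 (4× faster decay)
  n=3: λ₃ = 45π²/0.8232² ≈ 655.393 (9× faster decay)
As t → ∞, higher modes decay exponentially faster. The n=1 mode dominates: T ~ c₁ sin(πx/0.8232) e^{-λ₁t}.
Decay rate: λ₁ = 5π²/0.8232² ≈ 72.821.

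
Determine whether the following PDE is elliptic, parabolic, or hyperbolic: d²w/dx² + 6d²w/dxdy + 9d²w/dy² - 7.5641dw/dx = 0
Coefficients: A = 1, B = 6, C = 9. B² - 4AC = 0, which is zero, so the equation is parabolic.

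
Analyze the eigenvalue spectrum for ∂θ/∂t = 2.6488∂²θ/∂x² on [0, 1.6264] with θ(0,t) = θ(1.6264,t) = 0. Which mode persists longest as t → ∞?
Eigenvalues: λₙ = 2.6488n²π²/1.6264².
First three modes:
  n=1: λ₁ = 2.6488π²/1.6264² ≈ 9.883
  n=2: λ₂ = 10.5952π²/1.6264² ≈ 39.532 (4× faster decay)
  n=3: λ₃ = 23.8392π²/1.6264² ≈ 88.948 (9× faster decay)
As t → ∞, higher modes decay exponentially faster. The n=1 mode dominates: θ ~ c₁ sin(πx/1.6264) e^{-λ₁t}.
Decay rate: λ₁ = 2.6488π²/1.6264² ≈ 9.883.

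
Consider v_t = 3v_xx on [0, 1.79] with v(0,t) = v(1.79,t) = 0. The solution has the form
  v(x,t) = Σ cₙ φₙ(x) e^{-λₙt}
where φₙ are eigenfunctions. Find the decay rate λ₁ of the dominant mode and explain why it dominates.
Eigenvalues: λₙ = 3n²π²/1.79².
First three modes:
  n=1: λ₁ = 3π²/1.79² ≈ 9.241
  n=2: λ₂ = 12π²/1.79² ≈ 36.964 (4× faster decay)
  n=3: λ₃ = 27π²/1.79² ≈ 83.168 (9× faster decay)
As t → ∞, higher modes decay exponentially faster. The n=1 mode dominates: v ~ c₁ sin(πx/1.79) e^{-λ₁t}.
Decay rate: λ₁ = 3π²/1.79² ≈ 9.241.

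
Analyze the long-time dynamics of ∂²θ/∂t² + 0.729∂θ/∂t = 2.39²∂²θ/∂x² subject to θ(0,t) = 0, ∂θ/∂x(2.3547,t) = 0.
Long-time behavior: θ → 0. Damping (γ=0.729) dissipates energy; oscillations decay exponentially.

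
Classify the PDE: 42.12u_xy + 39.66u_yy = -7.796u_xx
Rewriting in standard form: 7.796u_xx + 42.12u_xy + 39.66u_yy = 0. A = 7.796, B = 42.12, C = 39.66. Discriminant B² - 4AC = 537.33696. Since 537.33696 > 0, hyperbolic.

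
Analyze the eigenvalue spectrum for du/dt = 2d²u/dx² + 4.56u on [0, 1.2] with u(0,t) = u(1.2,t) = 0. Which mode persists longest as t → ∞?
Eigenvalues: λₙ = 2n²π²/1.2² - 4.56.
First three modes:
  n=1: λ₁ = 2π²/1.2² - 4.56 ≈ 9.148
  n=2: λ₂ = 8π²/1.2² - 4.56 ≈ 50.271
  n=3: λ₃ = 18π²/1.2² - 4.56 ≈ 118.81
Since 2π²/1.2² ≈ 13.708 > 4.56, all λₙ > 0.
The n=1 mode decays slowest → dominates as t → ∞.
Asymptotic: u ~ c₁ sin(πx/1.2) e^{-λ₁t} with decay rate λ₁ ≈ 9.148.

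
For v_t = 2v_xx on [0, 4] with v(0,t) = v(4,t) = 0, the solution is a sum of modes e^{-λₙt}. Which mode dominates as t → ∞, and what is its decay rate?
Eigenvalues: λₙ = 2n²π²/4².
First three modes:
  n=1: λ₁ = 2π²/4² ≈ 1.234
  n=2: λ₂ = 8π²/4² ≈ 4.935 (4× faster decay)
  n=3: λ₃ = 18π²/4² ≈ 11.103 (9× faster decay)
As t → ∞, higher modes decay exponentially faster. The n=1 mode dominates: v ~ c₁ sin(πx/4) e^{-λ₁t}.
Decay rate: λ₁ = 2π²/4² ≈ 1.234.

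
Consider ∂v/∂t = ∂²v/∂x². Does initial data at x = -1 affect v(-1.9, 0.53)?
Yes, for any finite x. The heat equation has infinite propagation speed, so all initial data affects all points at any t > 0.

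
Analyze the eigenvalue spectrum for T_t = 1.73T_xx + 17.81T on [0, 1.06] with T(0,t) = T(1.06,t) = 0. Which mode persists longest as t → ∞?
Eigenvalues: λₙ = 1.73n²π²/1.06² - 17.81.
First three modes:
  n=1: λ₁ = 1.73π²/1.06² - 17.81 ≈ -2.614
  n=2: λ₂ = 6.92π²/1.06² - 17.81 ≈ 42.975
  n=3: λ₃ = 15.57π²/1.06² - 17.81 ≈ 118.956
Since 1.73π²/1.06² ≈ 15.196 < 17.81, λ₁ < 0.
The n=1 mode grows fastest (−λₙ is largest for n=1) → dominates.
Asymptotic: T ~ c₁ sin(πx/1.06) e^{2.614t} (exponential growth at rate −λ₁ ≈ 2.614).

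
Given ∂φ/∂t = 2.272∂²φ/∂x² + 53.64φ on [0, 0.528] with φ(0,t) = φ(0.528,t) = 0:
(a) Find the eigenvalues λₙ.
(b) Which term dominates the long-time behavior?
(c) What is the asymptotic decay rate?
Eigenvalues: λₙ = 2.272n²π²/0.528² - 53.64.
First three modes:
  n=1: λ₁ = 2.272π²/0.528² - 53.64 ≈ 26.794
  n=2: λ₂ = 9.088π²/0.528² - 53.64 ≈ 268.096
  n=3: λ₃ = 20.448π²/0.528² - 53.64 ≈ 670.267
Since 2.272π²/0.528² ≈ 80.434 > 53.64, all λₙ > 0.
The n=1 mode decays slowest → dominates as t → ∞.
Asymptotic: φ ~ c₁ sin(πx/0.528) e^{-λ₁t} with decay rate λ₁ ≈ 26.794.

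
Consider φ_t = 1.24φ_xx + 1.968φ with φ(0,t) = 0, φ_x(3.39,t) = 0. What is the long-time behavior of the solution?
As t → ∞, φ grows unboundedly. Reaction dominates diffusion (r=1.968 > κπ²/(4L²)≈0.27); solution grows exponentially.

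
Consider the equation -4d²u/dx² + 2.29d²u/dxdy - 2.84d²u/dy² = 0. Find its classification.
Elliptic. (A = -4, B = 2.29, C = -2.84 gives B² - 4AC = -40.1959.)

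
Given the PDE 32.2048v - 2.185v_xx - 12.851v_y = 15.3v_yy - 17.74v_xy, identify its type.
Rewriting in standard form: -2.185v_xx + 17.74v_xy - 15.3v_yy - 12.851v_y + 32.2048v = 0. The second-order coefficients are A = -2.185, B = 17.74, C = -15.3. Since B² - 4AC = 180.9856 > 0, this is a hyperbolic PDE.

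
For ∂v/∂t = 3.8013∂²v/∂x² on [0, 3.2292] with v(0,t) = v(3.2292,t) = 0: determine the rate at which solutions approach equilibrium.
Eigenvalues: λₙ = 3.8013n²π²/3.2292².
First three modes:
  n=1: λ₁ = 3.8013π²/3.2292² ≈ 3.598
  n=2: λ₂ = 15.2052π²/3.2292² ≈ 14.391 (4× faster decay)
  n=3: λ₃ = 34.2117π²/3.2292² ≈ 32.381 (9× faster decay)
As t → ∞, higher modes decay exponentially faster. The n=1 mode dominates: v ~ c₁ sin(πx/3.2292) e^{-λ₁t}.
Decay rate: λ₁ = 3.8013π²/3.2292² ≈ 3.598.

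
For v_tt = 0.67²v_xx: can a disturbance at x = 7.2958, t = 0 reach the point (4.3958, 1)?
No. The domain of dependence is [3.7258, 5.0658], and 7.2958 is outside this interval.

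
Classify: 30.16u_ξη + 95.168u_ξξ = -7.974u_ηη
Rewriting in standard form: 95.168u_ξξ + 30.16u_ξη + 7.974u_ηη = 0. Elliptic (discriminant = -2125.852928).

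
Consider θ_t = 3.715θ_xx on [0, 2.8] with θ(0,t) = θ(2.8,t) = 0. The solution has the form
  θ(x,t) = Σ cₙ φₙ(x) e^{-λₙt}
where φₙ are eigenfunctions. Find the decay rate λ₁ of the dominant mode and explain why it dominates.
Eigenvalues: λₙ = 3.715n²π²/2.8².
First three modes:
  n=1: λ₁ = 3.715π²/2.8² ≈ 4.677
  n=2: λ₂ = 14.86π²/2.8² ≈ 18.707 (4× faster decay)
  n=3: λ₃ = 33.435π²/2.8² ≈ 42.091 (9× faster decay)
As t → ∞, higher modes decay exponentially faster. The n=1 mode dominates: θ ~ c₁ sin(πx/2.8) e^{-λ₁t}.
Decay rate: λ₁ = 3.715π²/2.8² ≈ 4.677.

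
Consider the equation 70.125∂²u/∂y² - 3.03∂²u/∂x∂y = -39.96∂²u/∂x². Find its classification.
Rewriting in standard form: 39.96∂²u/∂x² - 3.03∂²u/∂x∂y + 70.125∂²u/∂y² = 0. Elliptic. (A = 39.96, B = -3.03, C = 70.125 gives B² - 4AC = -11199.5991.)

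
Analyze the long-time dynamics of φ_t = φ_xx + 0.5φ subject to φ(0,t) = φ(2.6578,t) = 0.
Long-time behavior: φ → 0. Diffusion dominates reaction (r=0.5 < κπ²/L²≈1.4); solution decays.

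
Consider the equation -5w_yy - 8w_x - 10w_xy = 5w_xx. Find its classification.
Rewriting in standard form: -5w_xx - 10w_xy - 5w_yy - 8w_x = 0. Parabolic. (A = -5, B = -10, C = -5 gives B² - 4AC = 0.)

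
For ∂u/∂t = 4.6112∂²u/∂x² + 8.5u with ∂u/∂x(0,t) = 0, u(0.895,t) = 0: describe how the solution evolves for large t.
u → 0. Diffusion dominates reaction (r=8.5 < κπ²/(4L²)≈14.2); solution decays.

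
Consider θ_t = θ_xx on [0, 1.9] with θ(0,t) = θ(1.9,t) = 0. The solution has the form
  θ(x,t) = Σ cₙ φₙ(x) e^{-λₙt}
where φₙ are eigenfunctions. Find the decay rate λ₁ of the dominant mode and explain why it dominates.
Eigenvalues: λₙ = n²π²/1.9².
First three modes:
  n=1: λ₁ = π²/1.9² ≈ 2.734
  n=2: λ₂ = 4π²/1.9² ≈ 10.936 (4× faster decay)
  n=3: λ₃ = 9π²/1.9² ≈ 24.606 (9× faster decay)
As t → ∞, higher modes decay exponentially faster. The n=1 mode dominates: θ ~ c₁ sin(πx/1.9) e^{-λ₁t}.
Decay rate: λ₁ = π²/1.9² ≈ 2.734.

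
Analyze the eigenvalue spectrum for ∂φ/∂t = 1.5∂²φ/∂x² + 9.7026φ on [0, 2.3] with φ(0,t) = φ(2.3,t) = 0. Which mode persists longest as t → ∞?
Eigenvalues: λₙ = 1.5n²π²/2.3² - 9.7026.
First three modes:
  n=1: λ₁ = 1.5π²/2.3² - 9.7026 ≈ -6.904
  n=2: λ₂ = 6π²/2.3² - 9.7026 ≈ 1.492
  n=3: λ₃ = 13.5π²/2.3² - 9.7026 ≈ 15.484
Since 1.5π²/2.3² ≈ 2.799 < 9.7026, λ₁ < 0.
The n=1 mode grows fastest (−λₙ is largest for n=1) → dominates.
Asymptotic: φ ~ c₁ sin(πx/2.3) e^{6.904t} (exponential growth at rate −λ₁ ≈ 6.904).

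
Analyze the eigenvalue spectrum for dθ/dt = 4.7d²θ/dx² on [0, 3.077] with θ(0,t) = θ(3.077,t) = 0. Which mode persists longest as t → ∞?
Eigenvalues: λₙ = 4.7n²π²/3.077².
First three modes:
  n=1: λ₁ = 4.7π²/3.077² ≈ 4.899
  n=2: λ₂ = 18.8π²/3.077² ≈ 19.598 (4× faster decay)
  n=3: λ₃ = 42.3π²/3.077² ≈ 44.095 (9× faster decay)
As t → ∞, higher modes decay exponentially faster. The n=1 mode dominates: θ ~ c₁ sin(πx/3.077) e^{-λ₁t}.
Decay rate: λ₁ = 4.7π²/3.077² ≈ 4.899.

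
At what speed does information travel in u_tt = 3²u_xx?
Speed = 3. Information travels along characteristics x = x₀ ± 3t.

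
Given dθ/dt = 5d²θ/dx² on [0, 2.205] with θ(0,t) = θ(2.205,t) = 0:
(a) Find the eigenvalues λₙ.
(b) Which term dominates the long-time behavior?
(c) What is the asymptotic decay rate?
Eigenvalues: λₙ = 5n²π²/2.205².
First three modes:
  n=1: λ₁ = 5π²/2.205² ≈ 10.15
  n=2: λ₂ = 20π²/2.205² ≈ 40.599 (4× faster decay)
  n=3: λ₃ = 45π²/2.205² ≈ 91.347 (9× faster decay)
As t → ∞, higher modes decay exponentially faster. The n=1 mode dominates: θ ~ c₁ sin(πx/2.205) e^{-λ₁t}.
Decay rate: λ₁ = 5π²/2.205² ≈ 10.15.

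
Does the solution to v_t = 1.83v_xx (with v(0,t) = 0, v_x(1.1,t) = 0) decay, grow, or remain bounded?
v → 0. Heat escapes through the Dirichlet boundary.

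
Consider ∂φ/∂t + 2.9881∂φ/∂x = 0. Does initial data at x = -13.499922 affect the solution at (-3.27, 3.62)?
No. Only data at x = -14.086922 affects (-3.27, 3.62). Advection has one-way propagation along characteristics.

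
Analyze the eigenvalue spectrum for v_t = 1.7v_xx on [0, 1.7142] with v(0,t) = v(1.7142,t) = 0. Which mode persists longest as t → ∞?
Eigenvalues: λₙ = 1.7n²π²/1.7142².
First three modes:
  n=1: λ₁ = 1.7π²/1.7142² ≈ 5.71
  n=2: λ₂ = 6.8π²/1.7142² ≈ 22.839 (4× faster decay)
  n=3: λ₃ = 15.3π²/1.7142² ≈ 51.389 (9× faster decay)
As t → ∞, higher modes decay exponentially faster. The n=1 mode dominates: v ~ c₁ sin(πx/1.7142) e^{-λ₁t}.
Decay rate: λ₁ = 1.7π²/1.7142² ≈ 5.71.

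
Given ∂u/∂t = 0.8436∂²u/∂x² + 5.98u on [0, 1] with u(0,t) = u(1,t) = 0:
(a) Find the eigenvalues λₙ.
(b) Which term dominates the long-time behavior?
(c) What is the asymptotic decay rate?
Eigenvalues: λₙ = 0.8436n²π²/1² - 5.98.
First three modes:
  n=1: λ₁ = 0.8436π² - 5.98 ≈ 2.346
  n=2: λ₂ = 3.3744π² - 5.98 ≈ 27.324
  n=3: λ₃ = 7.5924π² - 5.98 ≈ 68.954
Since 0.8436π² ≈ 8.326 > 5.98, all λₙ > 0.
The n=1 mode decays slowest → dominates as t → ∞.
Asymptotic: u ~ c₁ sin(πx/1) e^{-λ₁t} with decay rate λ₁ ≈ 2.346.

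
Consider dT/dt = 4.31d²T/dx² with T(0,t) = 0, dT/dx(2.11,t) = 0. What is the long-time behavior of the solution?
As t → ∞, T → 0. Heat escapes through the Dirichlet boundary.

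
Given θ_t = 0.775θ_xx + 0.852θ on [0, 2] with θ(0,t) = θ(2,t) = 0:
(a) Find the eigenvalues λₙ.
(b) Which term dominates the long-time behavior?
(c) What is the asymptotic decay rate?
Eigenvalues: λₙ = 0.775n²π²/2² - 0.852.
First three modes:
  n=1: λ₁ = 0.775π²/2² - 0.852 ≈ 1.06
  n=2: λ₂ = 3.1π²/2² - 0.852 ≈ 6.797
  n=3: λ₃ = 6.975π²/2² - 0.852 ≈ 16.358
Since 0.775π²/2² ≈ 1.912 > 0.852, all λₙ > 0.
The n=1 mode decays slowest → dominates as t → ∞.
Asymptotic: θ ~ c₁ sin(πx/2) e^{-λ₁t} with decay rate λ₁ ≈ 1.06.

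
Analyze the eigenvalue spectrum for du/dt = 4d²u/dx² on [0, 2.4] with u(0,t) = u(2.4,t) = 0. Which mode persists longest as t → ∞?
Eigenvalues: λₙ = 4n²π²/2.4².
First three modes:
  n=1: λ₁ = 4π²/2.4² ≈ 6.854
  n=2: λ₂ = 16π²/2.4² ≈ 27.416 (4× faster decay)
  n=3: λ₃ = 36π²/2.4² ≈ 61.685 (9× faster decay)
As t → ∞, higher modes decay exponentially faster. The n=1 mode dominates: u ~ c₁ sin(πx/2.4) e^{-λ₁t}.
Decay rate: λ₁ = 4π²/2.4² ≈ 6.854.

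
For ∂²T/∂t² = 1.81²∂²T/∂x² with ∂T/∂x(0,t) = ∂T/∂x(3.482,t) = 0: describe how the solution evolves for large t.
T oscillates about a mean that drifts linearly in t (generically unbounded; no decay). There is no damping, so the nonconstant modes persist as standing waves (energy conserved, no decay). But with Neumann conditions at both ends the constant mode has eigenvalue 0: the spatial mean M(t) of T satisfies M'' = 0, so M(t) = M(0) + M'(0)·t. Unless the initial velocity has zero mean (∫T_t(x,0)dx = 0), the solution grows linearly in t (unbounded, though not exponentially); if it does have zero mean, the solution stays bounded and simply oscillates.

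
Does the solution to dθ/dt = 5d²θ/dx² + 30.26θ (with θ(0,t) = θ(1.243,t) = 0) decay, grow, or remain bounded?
θ → 0. Diffusion dominates reaction (r=30.26 < κπ²/L²≈31.94); solution decays.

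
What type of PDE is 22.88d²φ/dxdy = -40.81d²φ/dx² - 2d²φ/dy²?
Rewriting in standard form: 40.81d²φ/dx² + 22.88d²φ/dxdy + 2d²φ/dy² = 0. With A = 40.81, B = 22.88, C = 2, the discriminant is 197.0144. This is a hyperbolic PDE.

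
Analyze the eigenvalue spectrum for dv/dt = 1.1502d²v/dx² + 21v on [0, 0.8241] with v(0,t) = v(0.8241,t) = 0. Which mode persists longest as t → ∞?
Eigenvalues: λₙ = 1.1502n²π²/0.8241² - 21.
First three modes:
  n=1: λ₁ = 1.1502π²/0.8241² - 21 ≈ -4.285
  n=2: λ₂ = 4.6008π²/0.8241² - 21 ≈ 45.861
  n=3: λ₃ = 10.3518π²/0.8241² - 21 ≈ 129.437
Since 1.1502π²/0.8241² ≈ 16.715 < 21, λ₁ < 0.
The n=1 mode grows fastest (−λₙ is largest for n=1) → dominates.
Asymptotic: v ~ c₁ sin(πx/0.8241) e^{4.285t} (exponential growth at rate −λ₁ ≈ 4.285).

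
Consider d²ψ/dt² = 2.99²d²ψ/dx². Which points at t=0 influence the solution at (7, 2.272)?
Domain of dependence: [0.20672, 13.79328]. Signals travel at speed 2.99, so data within |x - 7| ≤ 2.99·2.272 = 6.79328 can reach the point.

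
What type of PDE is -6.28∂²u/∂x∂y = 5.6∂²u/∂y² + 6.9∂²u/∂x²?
Rewriting in standard form: -6.9∂²u/∂x² - 6.28∂²u/∂x∂y - 5.6∂²u/∂y² = 0. With A = -6.9, B = -6.28, C = -5.6, the discriminant is -115.1216. This is an elliptic PDE.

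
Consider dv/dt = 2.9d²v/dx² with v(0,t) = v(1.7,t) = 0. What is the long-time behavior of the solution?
As t → ∞, v → 0. Heat diffuses out through both boundaries.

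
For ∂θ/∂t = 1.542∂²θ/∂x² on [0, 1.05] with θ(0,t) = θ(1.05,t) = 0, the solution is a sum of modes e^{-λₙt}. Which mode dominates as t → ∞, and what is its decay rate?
Eigenvalues: λₙ = 1.542n²π²/1.05².
First three modes:
  n=1: λ₁ = 1.542π²/1.05² ≈ 13.804
  n=2: λ₂ = 6.168π²/1.05² ≈ 55.216 (4× faster decay)
  n=3: λ₃ = 13.878π²/1.05² ≈ 124.236 (9× faster decay)
As t → ∞, higher modes decay exponentially faster. The n=1 mode dominates: θ ~ c₁ sin(πx/1.05) e^{-λ₁t}.
Decay rate: λ₁ = 1.542π²/1.05² ≈ 13.804.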